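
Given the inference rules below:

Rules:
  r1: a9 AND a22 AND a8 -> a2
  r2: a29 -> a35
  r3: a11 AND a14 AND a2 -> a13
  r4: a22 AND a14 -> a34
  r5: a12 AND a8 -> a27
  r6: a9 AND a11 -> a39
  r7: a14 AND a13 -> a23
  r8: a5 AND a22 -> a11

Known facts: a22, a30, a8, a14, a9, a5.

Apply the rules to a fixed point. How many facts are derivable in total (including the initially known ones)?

Round 1: r1 [a9 AND a22 AND a8 -> a2]; r4 [a22 AND a14 -> a34]; r8 [a5 AND a22 -> a11]. Adds a2, a34, a11.
Round 2: r3 [a11 AND a14 AND a2 -> a13]; r6 [a9 AND a11 -> a39]. Adds a13, a39.
Round 3: r7 [a14 AND a13 -> a23]. Adds a23.
Closure: {a11, a13, a14, a2, a22, a23, a30, a34, a39, a5, a8, a9} — 12 facts.

12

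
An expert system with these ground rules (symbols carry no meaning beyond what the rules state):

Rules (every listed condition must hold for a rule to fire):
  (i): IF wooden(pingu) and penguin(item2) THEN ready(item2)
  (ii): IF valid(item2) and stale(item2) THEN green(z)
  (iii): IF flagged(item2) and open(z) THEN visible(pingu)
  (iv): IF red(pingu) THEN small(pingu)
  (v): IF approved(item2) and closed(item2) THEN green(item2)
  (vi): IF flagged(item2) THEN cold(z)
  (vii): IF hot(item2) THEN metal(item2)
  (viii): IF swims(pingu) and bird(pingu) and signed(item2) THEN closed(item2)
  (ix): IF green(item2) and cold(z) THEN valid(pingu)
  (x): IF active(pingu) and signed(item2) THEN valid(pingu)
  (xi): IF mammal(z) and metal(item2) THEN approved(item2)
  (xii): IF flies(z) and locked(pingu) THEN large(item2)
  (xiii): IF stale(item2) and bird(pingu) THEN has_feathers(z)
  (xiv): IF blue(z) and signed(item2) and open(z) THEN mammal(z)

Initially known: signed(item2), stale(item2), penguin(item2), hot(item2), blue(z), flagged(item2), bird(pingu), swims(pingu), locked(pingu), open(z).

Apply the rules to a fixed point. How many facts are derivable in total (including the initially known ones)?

Round 1 — (iii), (vi), (vii), (viii), (xiii), (xiv), derive visible(pingu), cold(z), metal(item2), closed(item2), has_feathers(z), mammal(z).
Round 2 — (xi), derive approved(item2).
Round 3 — (v), derive green(item2).
Round 4 — (ix), derive valid(pingu).
Closure: {approved(item2), bird(pingu), blue(z), closed(item2), cold(z), flagged(item2), green(item2), has_feathers(z), hot(item2), locked(pingu), mammal(z), metal(item2), open(z), penguin(item2), signed(item2), stale(item2), swims(pingu), valid(pingu), visible(pingu)} — 19 facts.

19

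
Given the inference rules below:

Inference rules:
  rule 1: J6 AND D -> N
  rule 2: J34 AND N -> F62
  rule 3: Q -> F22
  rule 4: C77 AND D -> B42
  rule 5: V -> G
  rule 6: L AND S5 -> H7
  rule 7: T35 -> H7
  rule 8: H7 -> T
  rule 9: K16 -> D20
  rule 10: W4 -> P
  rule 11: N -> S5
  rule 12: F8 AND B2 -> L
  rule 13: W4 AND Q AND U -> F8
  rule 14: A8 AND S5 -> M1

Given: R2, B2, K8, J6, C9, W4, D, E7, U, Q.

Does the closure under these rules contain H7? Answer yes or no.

yes

[1] rule 1 [J6 AND D -> N]; rule 3 [Q -> F22]; rule 10 [W4 -> P]; rule 13 [W4 AND Q AND U -> F8]. ⇒ new: N, F22, P, F8.
[2] rule 11 [N -> S5]; rule 12 [F8 AND B2 -> L]. ⇒ new: S5, L.
[3] rule 6 [L AND S5 -> H7]. ⇒ new: H7.
[4] rule 8 [H7 -> T]. ⇒ new: T.
H7 appears in round 3, so it is derivable.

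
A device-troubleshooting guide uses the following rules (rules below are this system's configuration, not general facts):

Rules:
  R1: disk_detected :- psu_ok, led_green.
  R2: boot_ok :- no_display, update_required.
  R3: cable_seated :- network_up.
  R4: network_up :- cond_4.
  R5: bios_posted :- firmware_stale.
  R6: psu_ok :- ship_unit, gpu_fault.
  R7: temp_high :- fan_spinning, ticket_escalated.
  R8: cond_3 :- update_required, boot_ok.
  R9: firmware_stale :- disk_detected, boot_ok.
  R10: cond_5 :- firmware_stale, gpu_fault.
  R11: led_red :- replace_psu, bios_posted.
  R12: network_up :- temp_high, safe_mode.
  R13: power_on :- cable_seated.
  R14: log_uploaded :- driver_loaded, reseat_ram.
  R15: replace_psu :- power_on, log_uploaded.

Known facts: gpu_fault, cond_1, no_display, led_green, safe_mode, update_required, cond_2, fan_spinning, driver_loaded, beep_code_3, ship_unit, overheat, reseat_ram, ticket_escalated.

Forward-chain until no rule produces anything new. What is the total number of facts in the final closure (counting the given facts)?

28

Round 1: R2 [boot_ok :- no_display, update_required.]; R6 [psu_ok :- ship_unit, gpu_fault.]; R7 [temp_high :- fan_spinning, ticket_escalated.]; R14 [log_uploaded :- driver_loaded, reseat_ram.]. New: boot_ok, psu_ok, temp_high, log_uploaded.
Round 2: R1 [disk_detected :- psu_ok, led_green.]; R8 [cond_3 :- update_required, boot_ok.]; R12 [network_up :- temp_high, safe_mode.]. New: disk_detected, cond_3, network_up.
Round 3: R3 [cable_seated :- network_up.]; R9 [firmware_stale :- disk_detected, boot_ok.]. New: cable_seated, firmware_stale.
Round 4: R5 [bios_posted :- firmware_stale.]; R10 [cond_5 :- firmware_stale, gpu_fault.]; R13 [power_on :- cable_seated.]. New: bios_posted, cond_5, power_on.
Round 5: R15 [replace_psu :- power_on, log_uploaded.]. New: replace_psu.
Round 6: R11 [led_red :- replace_psu, bios_posted.]. New: led_red.
Closure: {beep_code_3, bios_posted, boot_ok, cable_seated, cond_1, cond_2, cond_3, cond_5, disk_detected, driver_loaded, fan_spinning, firmware_stale, gpu_fault, led_green, led_red, log_uploaded, network_up, no_display, overheat, power_on, psu_ok, replace_psu, reseat_ram, safe_mode, ship_unit, temp_high, ticket_escalated, update_required} — 28 facts.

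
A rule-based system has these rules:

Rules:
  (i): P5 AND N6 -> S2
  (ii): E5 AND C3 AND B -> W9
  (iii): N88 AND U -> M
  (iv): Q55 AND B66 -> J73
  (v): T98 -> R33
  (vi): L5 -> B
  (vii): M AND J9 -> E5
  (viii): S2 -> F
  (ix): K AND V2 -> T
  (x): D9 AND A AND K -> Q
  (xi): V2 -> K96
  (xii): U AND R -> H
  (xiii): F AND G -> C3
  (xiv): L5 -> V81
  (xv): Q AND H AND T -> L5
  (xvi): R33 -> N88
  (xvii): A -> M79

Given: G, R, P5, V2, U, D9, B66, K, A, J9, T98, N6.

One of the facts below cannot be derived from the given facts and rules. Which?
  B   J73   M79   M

J73

Round 1: (i) [P5 AND N6 -> S2]; (v) [T98 -> R33]; (ix) [K AND V2 -> T]; (x) [D9 AND A AND K -> Q]; (xi) [V2 -> K96]; (xii) [U AND R -> H]; (xvii) [A -> M79]. New: S2, R33, T, Q, K96, H, M79.
Round 2: (viii) [S2 -> F]; (xv) [Q AND H AND T -> L5]; (xvi) [R33 -> N88]. New: F, L5, N88.
Round 3: (iii) [N88 AND U -> M]; (vi) [L5 -> B]; (xiii) [F AND G -> C3]; (xiv) [L5 -> V81]. New: M, B, C3, V81.
Round 4: (vii) [M AND J9 -> E5]. New: E5.
Round 5: (ii) [E5 AND C3 AND B -> W9]. New: W9.
Derived: B (round 3), M79 (round 1), M (round 3). J73 never appears in any round.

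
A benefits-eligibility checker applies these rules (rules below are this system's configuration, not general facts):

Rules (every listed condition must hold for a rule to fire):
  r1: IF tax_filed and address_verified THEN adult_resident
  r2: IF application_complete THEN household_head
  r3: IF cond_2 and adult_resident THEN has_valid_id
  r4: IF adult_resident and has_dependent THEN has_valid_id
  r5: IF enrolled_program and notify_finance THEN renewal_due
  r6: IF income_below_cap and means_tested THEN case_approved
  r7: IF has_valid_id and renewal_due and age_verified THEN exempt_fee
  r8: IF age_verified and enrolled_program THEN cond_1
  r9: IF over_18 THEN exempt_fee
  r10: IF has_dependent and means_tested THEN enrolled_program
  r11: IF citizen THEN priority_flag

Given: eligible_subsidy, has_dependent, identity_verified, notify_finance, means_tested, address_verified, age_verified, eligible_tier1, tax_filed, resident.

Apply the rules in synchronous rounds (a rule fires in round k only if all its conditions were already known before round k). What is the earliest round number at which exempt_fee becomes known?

Round 1 fires r1, r10, giving adult_resident, enrolled_program.
Round 2 fires r4, r5, r8, giving has_valid_id, renewal_due, cond_1.
Round 3 fires r7, giving exempt_fee.
exempt_fee first appears in round 3.

3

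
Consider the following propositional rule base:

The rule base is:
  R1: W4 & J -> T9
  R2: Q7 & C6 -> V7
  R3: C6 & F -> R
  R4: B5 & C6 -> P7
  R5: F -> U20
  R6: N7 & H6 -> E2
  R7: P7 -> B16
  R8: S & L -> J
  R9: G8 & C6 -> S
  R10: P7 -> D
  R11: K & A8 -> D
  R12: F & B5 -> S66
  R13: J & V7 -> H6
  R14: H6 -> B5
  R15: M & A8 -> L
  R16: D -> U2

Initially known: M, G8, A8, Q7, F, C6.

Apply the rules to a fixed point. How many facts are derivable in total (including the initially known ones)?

19

Round 1 — R2, R3, R5, R9, R15, derive V7, R, U20, S, L.
Round 2 — R8, derive J.
Round 3 — R13, derive H6.
Round 4 — R14, derive B5.
Round 5 — R4, R12, derive P7, S66.
Round 6 — R7, R10, derive B16, D.
Round 7 — R16, derive U2.
Closure: {A8, B16, B5, C6, D, F, G8, H6, J, L, M, P7, Q7, R, S, S66, U2, U20, V7} — 19 facts.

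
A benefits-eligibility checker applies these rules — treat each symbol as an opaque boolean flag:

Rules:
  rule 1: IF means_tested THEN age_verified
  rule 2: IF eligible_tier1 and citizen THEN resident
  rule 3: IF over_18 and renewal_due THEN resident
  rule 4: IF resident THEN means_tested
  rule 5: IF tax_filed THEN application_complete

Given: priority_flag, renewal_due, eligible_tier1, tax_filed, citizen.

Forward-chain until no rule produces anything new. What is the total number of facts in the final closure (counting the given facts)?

9

Round 1 — rule 2, rule 5, derive resident, application_complete.
Round 2 — rule 4, derive means_tested.
Round 3 — rule 1, derive age_verified.
Closure: {age_verified, application_complete, citizen, eligible_tier1, means_tested, priority_flag, renewal_due, resident, tax_filed} — 9 facts.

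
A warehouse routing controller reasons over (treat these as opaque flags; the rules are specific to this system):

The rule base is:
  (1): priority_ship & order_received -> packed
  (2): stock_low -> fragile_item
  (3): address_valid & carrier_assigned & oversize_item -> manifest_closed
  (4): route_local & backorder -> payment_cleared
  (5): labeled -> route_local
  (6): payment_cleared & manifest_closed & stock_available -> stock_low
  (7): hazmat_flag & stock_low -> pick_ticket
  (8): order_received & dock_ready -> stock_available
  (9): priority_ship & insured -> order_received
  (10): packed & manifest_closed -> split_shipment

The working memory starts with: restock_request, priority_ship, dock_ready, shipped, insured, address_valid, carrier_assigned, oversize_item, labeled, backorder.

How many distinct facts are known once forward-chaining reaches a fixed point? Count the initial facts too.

Round 1: (3) [address_valid & carrier_assigned & oversize_item -> manifest_closed]; (5) [labeled -> route_local]; (9) [priority_ship & insured -> order_received]. New: manifest_closed, route_local, order_received.
Round 2: (1) [priority_ship & order_received -> packed]; (4) [route_local & backorder -> payment_cleared]; (8) [order_received & dock_ready -> stock_available]. New: packed, payment_cleared, stock_available.
Round 3: (6) [payment_cleared & manifest_closed & stock_available -> stock_low]; (10) [packed & manifest_closed -> split_shipment]. New: stock_low, split_shipment.
Round 4: (2) [stock_low -> fragile_item]. New: fragile_item.
Closure: {address_valid, backorder, carrier_assigned, dock_ready, fragile_item, insured, labeled, manifest_closed, order_received, oversize_item, packed, payment_cleared, priority_ship, restock_request, route_local, shipped, split_shipment, stock_available, stock_low} — 19 facts.

19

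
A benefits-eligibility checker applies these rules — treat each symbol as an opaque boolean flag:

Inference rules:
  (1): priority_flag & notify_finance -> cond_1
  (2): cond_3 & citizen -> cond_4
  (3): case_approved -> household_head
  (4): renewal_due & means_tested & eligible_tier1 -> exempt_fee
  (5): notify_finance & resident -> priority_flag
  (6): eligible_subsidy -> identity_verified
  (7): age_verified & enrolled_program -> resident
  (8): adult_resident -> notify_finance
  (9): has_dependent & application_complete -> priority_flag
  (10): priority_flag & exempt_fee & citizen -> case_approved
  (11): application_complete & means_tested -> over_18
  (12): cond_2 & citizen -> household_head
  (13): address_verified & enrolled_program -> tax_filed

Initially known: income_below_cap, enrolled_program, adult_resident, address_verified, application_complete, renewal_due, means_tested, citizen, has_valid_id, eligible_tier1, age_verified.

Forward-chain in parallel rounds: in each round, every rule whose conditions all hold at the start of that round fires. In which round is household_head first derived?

Round 1 — (4), (7), (8), (11), (13), derive exempt_fee, resident, notify_finance, over_18, tax_filed.
Round 2 — (5), derive priority_flag.
Round 3 — (1), (10), derive cond_1, case_approved.
Round 4 — (3), derive household_head.
household_head first appears in round 4.

4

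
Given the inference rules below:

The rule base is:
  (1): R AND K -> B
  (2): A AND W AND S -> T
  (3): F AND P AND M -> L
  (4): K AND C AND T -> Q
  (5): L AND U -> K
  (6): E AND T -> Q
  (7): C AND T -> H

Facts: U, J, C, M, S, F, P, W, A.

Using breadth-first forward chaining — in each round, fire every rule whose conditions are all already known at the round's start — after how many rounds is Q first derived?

3

Round 1 — (2), (3), derive T, L.
Round 2 — (5), (7), derive K, H.
Round 3 — (4), derive Q.
Q first appears in round 3.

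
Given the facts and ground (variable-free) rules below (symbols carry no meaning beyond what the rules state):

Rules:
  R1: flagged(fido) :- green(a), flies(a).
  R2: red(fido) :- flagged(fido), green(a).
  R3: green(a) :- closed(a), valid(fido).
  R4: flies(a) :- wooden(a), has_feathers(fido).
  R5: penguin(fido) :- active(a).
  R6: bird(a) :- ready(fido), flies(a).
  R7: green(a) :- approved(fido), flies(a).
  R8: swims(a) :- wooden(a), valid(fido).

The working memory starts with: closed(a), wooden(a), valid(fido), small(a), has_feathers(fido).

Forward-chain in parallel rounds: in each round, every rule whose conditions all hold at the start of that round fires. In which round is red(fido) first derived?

Round 1 fires R3, R4, R8, giving green(a), flies(a), swims(a).
Round 2 fires R1, giving flagged(fido).
Round 3 fires R2, giving red(fido).
red(fido) first appears in round 3.

3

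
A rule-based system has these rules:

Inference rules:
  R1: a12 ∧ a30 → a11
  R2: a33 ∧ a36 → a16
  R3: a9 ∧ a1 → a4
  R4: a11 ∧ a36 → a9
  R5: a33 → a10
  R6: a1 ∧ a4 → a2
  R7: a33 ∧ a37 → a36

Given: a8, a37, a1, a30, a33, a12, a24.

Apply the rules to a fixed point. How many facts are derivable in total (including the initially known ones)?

14

Round 1 fires R1, R5, R7, giving a11, a10, a36.
Round 2 fires R2, R4, giving a16, a9.
Round 3 fires R3, giving a4.
Round 4 fires R6, giving a2.
Closure: {a1, a10, a11, a12, a16, a2, a24, a30, a33, a36, a37, a4, a8, a9} — 14 facts.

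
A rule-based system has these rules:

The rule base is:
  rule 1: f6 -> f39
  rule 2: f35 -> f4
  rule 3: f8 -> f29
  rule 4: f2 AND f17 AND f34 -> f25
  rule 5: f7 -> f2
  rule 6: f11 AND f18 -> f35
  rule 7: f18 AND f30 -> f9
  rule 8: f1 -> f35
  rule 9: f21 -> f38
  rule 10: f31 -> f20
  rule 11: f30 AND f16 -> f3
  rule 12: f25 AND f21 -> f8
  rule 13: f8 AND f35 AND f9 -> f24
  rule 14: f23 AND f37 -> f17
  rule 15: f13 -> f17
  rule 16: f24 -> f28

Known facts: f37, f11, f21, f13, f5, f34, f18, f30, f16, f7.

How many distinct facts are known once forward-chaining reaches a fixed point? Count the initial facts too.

22

Round 1 — rule 5, rule 6, rule 7, rule 9, rule 11, rule 15, derive f2, f35, f9, f38, f3, f17.
Round 2 — rule 2, rule 4, derive f4, f25.
Round 3 — rule 12, derive f8.
Round 4 — rule 3, rule 13, derive f29, f24.
Round 5 — rule 16, derive f28.
Closure: {f11, f13, f16, f17, f18, f2, f21, f24, f25, f28, f29, f3, f30, f34, f35, f37, f38, f4, f5, f7, f8, f9} — 22 facts.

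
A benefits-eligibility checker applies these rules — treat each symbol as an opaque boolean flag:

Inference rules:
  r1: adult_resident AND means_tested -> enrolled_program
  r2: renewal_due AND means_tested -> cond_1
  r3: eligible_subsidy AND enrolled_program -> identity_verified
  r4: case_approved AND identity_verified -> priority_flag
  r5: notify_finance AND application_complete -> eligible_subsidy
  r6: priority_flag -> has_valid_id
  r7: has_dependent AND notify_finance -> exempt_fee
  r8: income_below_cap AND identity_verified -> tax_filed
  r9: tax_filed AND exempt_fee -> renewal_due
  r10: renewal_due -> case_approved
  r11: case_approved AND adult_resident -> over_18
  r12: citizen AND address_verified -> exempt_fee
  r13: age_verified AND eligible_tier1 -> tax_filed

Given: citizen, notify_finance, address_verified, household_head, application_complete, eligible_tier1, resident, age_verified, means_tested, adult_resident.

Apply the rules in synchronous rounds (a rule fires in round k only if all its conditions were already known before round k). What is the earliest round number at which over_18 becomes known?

Round 1: r1 [adult_resident AND means_tested -> enrolled_program]; r5 [notify_finance AND application_complete -> eligible_subsidy]; r12 [citizen AND address_verified -> exempt_fee]; r13 [age_verified AND eligible_tier1 -> tax_filed]. New: enrolled_program, eligible_subsidy, exempt_fee, tax_filed.
Round 2: r3 [eligible_subsidy AND enrolled_program -> identity_verified]; r9 [tax_filed AND exempt_fee -> renewal_due]. New: identity_verified, renewal_due.
Round 3: r2 [renewal_due AND means_tested -> cond_1]; r10 [renewal_due -> case_approved]. New: cond_1, case_approved.
Round 4: r4 [case_approved AND identity_verified -> priority_flag]; r11 [case_approved AND adult_resident -> over_18]. New: priority_flag, over_18.
over_18 first appears in round 4.

4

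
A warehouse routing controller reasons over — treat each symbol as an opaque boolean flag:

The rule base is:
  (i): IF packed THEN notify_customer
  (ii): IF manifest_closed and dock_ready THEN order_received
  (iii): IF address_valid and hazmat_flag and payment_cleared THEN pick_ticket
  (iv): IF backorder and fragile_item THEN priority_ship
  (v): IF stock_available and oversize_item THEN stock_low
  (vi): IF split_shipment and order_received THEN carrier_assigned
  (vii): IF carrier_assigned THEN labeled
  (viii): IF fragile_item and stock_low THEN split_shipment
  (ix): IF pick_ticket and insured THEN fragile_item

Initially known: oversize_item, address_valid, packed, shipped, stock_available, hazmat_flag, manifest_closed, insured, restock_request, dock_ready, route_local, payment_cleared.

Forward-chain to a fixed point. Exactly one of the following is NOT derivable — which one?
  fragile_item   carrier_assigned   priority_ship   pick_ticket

priority_ship

Round 1 fires (i), (ii), (iii), (v), giving notify_customer, order_received, pick_ticket, stock_low.
Round 2 fires (ix), giving fragile_item.
Round 3 fires (viii), giving split_shipment.
Round 4 fires (vi), giving carrier_assigned.
Round 5 fires (vii), giving labeled.
Derived: fragile_item (round 2), carrier_assigned (round 4), pick_ticket (round 1). priority_ship never appears in any round.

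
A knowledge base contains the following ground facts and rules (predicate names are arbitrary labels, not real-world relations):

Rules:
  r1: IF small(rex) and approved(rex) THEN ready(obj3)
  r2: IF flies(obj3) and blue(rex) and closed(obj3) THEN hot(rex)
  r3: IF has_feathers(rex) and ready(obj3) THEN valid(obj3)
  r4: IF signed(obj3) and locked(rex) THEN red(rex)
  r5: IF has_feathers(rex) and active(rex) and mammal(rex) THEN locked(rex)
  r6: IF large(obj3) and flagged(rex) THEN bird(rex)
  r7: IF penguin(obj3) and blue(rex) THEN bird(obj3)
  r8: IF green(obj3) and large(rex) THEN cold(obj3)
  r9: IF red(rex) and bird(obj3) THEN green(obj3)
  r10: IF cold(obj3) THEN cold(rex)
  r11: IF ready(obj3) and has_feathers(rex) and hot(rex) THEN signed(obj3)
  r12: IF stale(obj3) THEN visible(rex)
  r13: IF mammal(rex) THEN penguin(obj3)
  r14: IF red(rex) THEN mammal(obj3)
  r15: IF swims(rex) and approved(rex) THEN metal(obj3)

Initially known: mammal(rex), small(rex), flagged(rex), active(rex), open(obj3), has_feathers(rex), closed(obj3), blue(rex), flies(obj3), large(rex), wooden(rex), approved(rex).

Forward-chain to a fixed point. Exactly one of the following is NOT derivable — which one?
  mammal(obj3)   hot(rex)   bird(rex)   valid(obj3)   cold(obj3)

bird(rex)

Round 1 — r1, r2, r5, r13, derive ready(obj3), hot(rex), locked(rex), penguin(obj3).
Round 2 — r3, r7, r11, derive valid(obj3), bird(obj3), signed(obj3).
Round 3 — r4, derive red(rex).
Round 4 — r9, r14, derive green(obj3), mammal(obj3).
Round 5 — r8, derive cold(obj3).
Round 6 — r10, derive cold(rex).
Derived: valid(obj3) (round 2), mammal(obj3) (round 4), cold(obj3) (round 5), hot(rex) (round 1). bird(rex) never appears in any round.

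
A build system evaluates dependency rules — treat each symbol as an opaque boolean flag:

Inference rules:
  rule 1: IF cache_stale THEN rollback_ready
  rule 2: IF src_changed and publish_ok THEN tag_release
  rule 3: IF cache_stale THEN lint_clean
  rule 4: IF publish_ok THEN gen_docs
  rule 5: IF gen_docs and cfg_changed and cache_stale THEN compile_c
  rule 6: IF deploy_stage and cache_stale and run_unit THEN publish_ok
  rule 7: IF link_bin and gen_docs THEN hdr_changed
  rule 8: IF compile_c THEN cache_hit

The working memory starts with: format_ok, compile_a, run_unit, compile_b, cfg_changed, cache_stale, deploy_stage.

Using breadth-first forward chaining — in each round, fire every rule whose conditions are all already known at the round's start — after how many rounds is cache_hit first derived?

4

Round 1: rule 1 [IF cache_stale THEN rollback_ready]; rule 3 [IF cache_stale THEN lint_clean]; rule 6 [IF deploy_stage and cache_stale and run_unit THEN publish_ok]. New: rollback_ready, lint_clean, publish_ok.
Round 2: rule 4 [IF publish_ok THEN gen_docs]. New: gen_docs.
Round 3: rule 5 [IF gen_docs and cfg_changed and cache_stale THEN compile_c]. New: compile_c.
Round 4: rule 8 [IF compile_c THEN cache_hit]. New: cache_hit.
cache_hit first appears in round 4.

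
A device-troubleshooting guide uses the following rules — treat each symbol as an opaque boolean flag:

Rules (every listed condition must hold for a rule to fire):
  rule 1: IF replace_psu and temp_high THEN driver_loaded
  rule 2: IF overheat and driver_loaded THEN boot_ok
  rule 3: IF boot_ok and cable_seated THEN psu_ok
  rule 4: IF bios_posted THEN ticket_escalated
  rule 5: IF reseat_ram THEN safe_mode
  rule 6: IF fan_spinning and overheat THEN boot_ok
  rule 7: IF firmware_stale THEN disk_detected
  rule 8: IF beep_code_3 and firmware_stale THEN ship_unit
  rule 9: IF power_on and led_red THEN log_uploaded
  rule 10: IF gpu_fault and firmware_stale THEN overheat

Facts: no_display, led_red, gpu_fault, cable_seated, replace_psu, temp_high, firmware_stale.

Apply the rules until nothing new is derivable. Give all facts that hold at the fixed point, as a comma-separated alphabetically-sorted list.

Round 1 — rule 1, rule 7, rule 10, derive driver_loaded, disk_detected, overheat.
Round 2 — rule 2, derive boot_ok.
Round 3 — rule 3, derive psu_ok.

boot_ok, cable_seated, disk_detected, driver_loaded, firmware_stale, gpu_fault, led_red, no_display, overheat, psu_ok, replace_psu, temp_high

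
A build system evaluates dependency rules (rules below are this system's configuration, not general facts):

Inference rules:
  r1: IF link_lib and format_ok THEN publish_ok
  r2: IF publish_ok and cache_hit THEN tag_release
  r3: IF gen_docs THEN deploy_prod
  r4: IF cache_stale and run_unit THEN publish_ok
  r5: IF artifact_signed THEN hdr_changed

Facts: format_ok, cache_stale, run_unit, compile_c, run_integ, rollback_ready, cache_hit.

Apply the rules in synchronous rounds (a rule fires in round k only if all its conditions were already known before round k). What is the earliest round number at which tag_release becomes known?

[1] r4 [IF cache_stale and run_unit THEN publish_ok]. ⇒ new: publish_ok.
[2] r2 [IF publish_ok and cache_hit THEN tag_release]. ⇒ new: tag_release.
tag_release first appears in round 2.

2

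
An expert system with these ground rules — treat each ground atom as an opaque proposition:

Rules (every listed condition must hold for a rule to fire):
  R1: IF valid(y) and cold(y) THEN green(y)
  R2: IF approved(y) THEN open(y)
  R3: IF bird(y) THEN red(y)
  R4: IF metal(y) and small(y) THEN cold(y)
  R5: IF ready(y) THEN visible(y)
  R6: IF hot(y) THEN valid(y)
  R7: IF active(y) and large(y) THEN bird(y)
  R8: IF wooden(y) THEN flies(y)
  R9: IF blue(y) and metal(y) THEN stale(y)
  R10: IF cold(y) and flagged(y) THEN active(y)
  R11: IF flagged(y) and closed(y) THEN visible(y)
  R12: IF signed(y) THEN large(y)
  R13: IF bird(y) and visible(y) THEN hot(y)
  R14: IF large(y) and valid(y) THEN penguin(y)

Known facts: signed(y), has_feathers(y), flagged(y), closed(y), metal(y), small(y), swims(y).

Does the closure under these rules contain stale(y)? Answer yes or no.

no

Round 1: R4 [IF metal(y) and small(y) THEN cold(y)]; R11 [IF flagged(y) and closed(y) THEN visible(y)]; R12 [IF signed(y) THEN large(y)]. New: cold(y), visible(y), large(y).
Round 2: R10 [IF cold(y) and flagged(y) THEN active(y)]. New: active(y).
Round 3: R7 [IF active(y) and large(y) THEN bird(y)]. New: bird(y).
Round 4: R3 [IF bird(y) THEN red(y)]; R13 [IF bird(y) and visible(y) THEN hot(y)]. New: red(y), hot(y).
Round 5: R6 [IF hot(y) THEN valid(y)]. New: valid(y).
Round 6: R1 [IF valid(y) and cold(y) THEN green(y)]; R14 [IF large(y) and valid(y) THEN penguin(y)]. New: green(y), penguin(y).
Fixed point reached. stale(y) is concluded only by R9; R9 needs blue(y) (never derived).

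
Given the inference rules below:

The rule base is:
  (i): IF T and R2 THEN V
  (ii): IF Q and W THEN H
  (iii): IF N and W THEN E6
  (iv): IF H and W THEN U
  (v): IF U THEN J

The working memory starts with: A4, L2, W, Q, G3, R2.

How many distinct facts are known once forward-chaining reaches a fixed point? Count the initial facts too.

Round 1 — (ii), derive H.
Round 2 — (iv), derive U.
Round 3 — (v), derive J.
Closure: {A4, G3, H, J, L2, Q, R2, U, W} — 9 facts.

9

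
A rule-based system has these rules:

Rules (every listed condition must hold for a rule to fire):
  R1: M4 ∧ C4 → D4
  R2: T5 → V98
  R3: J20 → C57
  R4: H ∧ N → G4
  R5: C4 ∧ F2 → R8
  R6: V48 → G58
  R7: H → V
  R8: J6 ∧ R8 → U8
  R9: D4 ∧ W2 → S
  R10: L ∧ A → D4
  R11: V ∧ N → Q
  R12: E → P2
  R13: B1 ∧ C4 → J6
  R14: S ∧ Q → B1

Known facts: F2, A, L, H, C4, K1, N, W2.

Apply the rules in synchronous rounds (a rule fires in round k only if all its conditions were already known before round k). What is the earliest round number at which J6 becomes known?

4

Round 1 — R4, R5, R7, R10, derive G4, R8, V, D4.
Round 2 — R9, R11, derive S, Q.
Round 3 — R14, derive B1.
Round 4 — R13, derive J6.
J6 first appears in round 4.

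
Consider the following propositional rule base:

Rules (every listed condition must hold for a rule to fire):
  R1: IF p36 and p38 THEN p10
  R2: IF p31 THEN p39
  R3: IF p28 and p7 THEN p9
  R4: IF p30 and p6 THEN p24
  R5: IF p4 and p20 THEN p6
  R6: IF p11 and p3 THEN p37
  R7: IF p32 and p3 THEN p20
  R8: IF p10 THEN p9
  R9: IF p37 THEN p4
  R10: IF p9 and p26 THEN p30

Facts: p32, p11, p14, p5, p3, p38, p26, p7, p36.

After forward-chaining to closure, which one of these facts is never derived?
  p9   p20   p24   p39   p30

Round 1: R1 [IF p36 and p38 THEN p10]; R6 [IF p11 and p3 THEN p37]; R7 [IF p32 and p3 THEN p20]. New: p10, p37, p20.
Round 2: R8 [IF p10 THEN p9]; R9 [IF p37 THEN p4]. New: p9, p4.
Round 3: R5 [IF p4 and p20 THEN p6]; R10 [IF p9 and p26 THEN p30]. New: p6, p30.
Round 4: R4 [IF p30 and p6 THEN p24]. New: p24.
Derived: p9 (round 2), p20 (round 1), p24 (round 4), p30 (round 3). p39 never appears in any round.

p39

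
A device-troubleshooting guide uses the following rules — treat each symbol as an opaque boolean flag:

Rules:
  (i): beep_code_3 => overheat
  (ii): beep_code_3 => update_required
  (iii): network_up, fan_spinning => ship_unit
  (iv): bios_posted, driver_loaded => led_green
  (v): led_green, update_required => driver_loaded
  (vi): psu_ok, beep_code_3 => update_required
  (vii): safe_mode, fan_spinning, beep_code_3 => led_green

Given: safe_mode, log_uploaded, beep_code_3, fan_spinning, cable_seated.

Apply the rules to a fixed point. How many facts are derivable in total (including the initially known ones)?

9

Round 1: (i) [beep_code_3 => overheat]; (ii) [beep_code_3 => update_required]; (vii) [safe_mode, fan_spinning, beep_code_3 => led_green]. Adds overheat, update_required, led_green.
Round 2: (v) [led_green, update_required => driver_loaded]. Adds driver_loaded.
Closure: {beep_code_3, cable_seated, driver_loaded, fan_spinning, led_green, log_uploaded, overheat, safe_mode, update_required} — 9 facts.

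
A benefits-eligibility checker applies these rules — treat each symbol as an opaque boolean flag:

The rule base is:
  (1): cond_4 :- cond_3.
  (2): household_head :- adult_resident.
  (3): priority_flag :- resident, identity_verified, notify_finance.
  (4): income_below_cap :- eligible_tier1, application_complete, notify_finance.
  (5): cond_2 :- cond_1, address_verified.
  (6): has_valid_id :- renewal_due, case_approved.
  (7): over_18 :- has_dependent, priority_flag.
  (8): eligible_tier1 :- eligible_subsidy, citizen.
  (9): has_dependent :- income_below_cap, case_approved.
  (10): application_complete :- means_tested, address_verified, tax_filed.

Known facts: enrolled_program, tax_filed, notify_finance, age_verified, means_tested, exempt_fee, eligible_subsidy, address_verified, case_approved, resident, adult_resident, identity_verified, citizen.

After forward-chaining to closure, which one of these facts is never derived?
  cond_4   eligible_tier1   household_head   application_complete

Round 1 — (2), (3), (8), (10), derive household_head, priority_flag, eligible_tier1, application_complete.
Round 2 — (4), derive income_below_cap.
Round 3 — (9), derive has_dependent.
Round 4 — (7), derive over_18.
Derived: eligible_tier1 (round 1), household_head (round 1), application_complete (round 1). cond_4 never appears in any round.

cond_4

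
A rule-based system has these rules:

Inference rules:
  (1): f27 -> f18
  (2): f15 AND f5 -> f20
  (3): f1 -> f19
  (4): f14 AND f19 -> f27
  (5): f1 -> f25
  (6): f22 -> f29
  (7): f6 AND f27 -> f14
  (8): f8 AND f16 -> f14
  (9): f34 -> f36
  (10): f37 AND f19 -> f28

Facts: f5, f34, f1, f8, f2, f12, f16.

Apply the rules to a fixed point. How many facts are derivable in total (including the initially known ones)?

13

Round 1: (3) [f1 -> f19]; (5) [f1 -> f25]; (8) [f8 AND f16 -> f14]; (9) [f34 -> f36]. Adds f19, f25, f14, f36.
Round 2: (4) [f14 AND f19 -> f27]. Adds f27.
Round 3: (1) [f27 -> f18]. Adds f18.
Closure: {f1, f12, f14, f16, f18, f19, f2, f25, f27, f34, f36, f5, f8} — 13 facts.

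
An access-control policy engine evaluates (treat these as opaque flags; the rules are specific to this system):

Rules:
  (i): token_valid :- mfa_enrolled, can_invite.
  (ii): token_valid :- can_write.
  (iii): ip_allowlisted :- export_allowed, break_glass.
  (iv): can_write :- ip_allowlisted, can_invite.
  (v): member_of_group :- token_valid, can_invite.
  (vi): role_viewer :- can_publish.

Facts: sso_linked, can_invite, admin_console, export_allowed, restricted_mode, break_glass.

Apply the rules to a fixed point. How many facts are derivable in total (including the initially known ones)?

10

Round 1: (iii) [ip_allowlisted :- export_allowed, break_glass.]. Adds ip_allowlisted.
Round 2: (iv) [can_write :- ip_allowlisted, can_invite.]. Adds can_write.
Round 3: (ii) [token_valid :- can_write.]. Adds token_valid.
Round 4: (v) [member_of_group :- token_valid, can_invite.]. Adds member_of_group.
Closure: {admin_console, break_glass, can_invite, can_write, export_allowed, ip_allowlisted, member_of_group, restricted_mode, sso_linked, token_valid} — 10 facts.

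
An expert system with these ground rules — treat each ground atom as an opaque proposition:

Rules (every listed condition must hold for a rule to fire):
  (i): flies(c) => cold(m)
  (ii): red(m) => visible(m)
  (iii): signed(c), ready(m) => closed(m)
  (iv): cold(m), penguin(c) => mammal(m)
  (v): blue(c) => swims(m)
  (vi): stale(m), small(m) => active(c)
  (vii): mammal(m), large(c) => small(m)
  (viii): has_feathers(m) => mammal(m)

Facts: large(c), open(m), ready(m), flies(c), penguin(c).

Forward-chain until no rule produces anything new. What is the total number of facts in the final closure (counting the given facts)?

8

Round 1: (i) [flies(c) => cold(m)]. New: cold(m).
Round 2: (iv) [cold(m), penguin(c) => mammal(m)]. New: mammal(m).
Round 3: (vii) [mammal(m), large(c) => small(m)]. New: small(m).
Closure: {cold(m), flies(c), large(c), mammal(m), open(m), penguin(c), ready(m), small(m)} — 8 facts.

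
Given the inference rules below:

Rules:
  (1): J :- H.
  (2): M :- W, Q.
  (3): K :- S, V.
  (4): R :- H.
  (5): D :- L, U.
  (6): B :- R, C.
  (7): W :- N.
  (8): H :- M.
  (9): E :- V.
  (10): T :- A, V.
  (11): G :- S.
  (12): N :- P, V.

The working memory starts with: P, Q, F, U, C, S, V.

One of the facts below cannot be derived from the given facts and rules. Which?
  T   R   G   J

Round 1 fires (3), (9), (11), (12), giving K, E, G, N.
Round 2 fires (7), giving W.
Round 3 fires (2), giving M.
Round 4 fires (8), giving H.
Round 5 fires (1), (4), giving J, R.
Round 6 fires (6), giving B.
Derived: G (round 1), R (round 5), J (round 5). T never appears in any round.

T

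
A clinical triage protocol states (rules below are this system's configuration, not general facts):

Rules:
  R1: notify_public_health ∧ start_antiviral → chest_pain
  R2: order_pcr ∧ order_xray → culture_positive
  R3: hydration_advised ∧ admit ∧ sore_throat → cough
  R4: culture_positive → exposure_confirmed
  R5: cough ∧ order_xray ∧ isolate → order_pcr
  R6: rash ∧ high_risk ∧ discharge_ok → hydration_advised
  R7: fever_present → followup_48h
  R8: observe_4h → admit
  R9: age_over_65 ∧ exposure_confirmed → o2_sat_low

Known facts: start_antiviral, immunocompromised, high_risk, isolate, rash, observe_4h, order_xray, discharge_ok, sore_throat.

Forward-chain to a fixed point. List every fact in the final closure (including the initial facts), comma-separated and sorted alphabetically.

admit, cough, culture_positive, discharge_ok, exposure_confirmed, high_risk, hydration_advised, immunocompromised, isolate, observe_4h, order_pcr, order_xray, rash, sore_throat, start_antiviral

Round 1 — R6, R8, derive hydration_advised, admit.
Round 2 — R3, derive cough.
Round 3 — R5, derive order_pcr.
Round 4 — R2, derive culture_positive.
Round 5 — R4, derive exposure_confirmed.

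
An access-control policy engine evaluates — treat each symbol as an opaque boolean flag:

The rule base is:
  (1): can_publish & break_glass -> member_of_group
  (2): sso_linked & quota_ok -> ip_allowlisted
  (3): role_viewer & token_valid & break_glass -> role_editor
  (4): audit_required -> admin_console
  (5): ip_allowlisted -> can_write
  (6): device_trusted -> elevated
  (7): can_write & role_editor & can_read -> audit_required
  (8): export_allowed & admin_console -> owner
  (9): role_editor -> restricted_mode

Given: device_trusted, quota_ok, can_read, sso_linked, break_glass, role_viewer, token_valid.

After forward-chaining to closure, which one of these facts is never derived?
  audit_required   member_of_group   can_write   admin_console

Round 1 fires (2), (3), (6), giving ip_allowlisted, role_editor, elevated.
Round 2 fires (5), (9), giving can_write, restricted_mode.
Round 3 fires (7), giving audit_required.
Round 4 fires (4), giving admin_console.
Derived: audit_required (round 3), can_write (round 2), admin_console (round 4). member_of_group never appears in any round.

member_of_group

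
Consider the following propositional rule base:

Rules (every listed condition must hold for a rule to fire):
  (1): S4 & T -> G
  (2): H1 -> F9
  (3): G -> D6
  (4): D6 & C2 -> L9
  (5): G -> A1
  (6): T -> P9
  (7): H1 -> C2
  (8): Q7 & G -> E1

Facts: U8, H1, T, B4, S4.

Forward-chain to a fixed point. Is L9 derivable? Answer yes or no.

Round 1 — (1), (2), (6), (7), derive G, F9, P9, C2.
Round 2 — (3), (5), derive D6, A1.
Round 3 — (4), derive L9.
L9 appears in round 3, so it is derivable.

yes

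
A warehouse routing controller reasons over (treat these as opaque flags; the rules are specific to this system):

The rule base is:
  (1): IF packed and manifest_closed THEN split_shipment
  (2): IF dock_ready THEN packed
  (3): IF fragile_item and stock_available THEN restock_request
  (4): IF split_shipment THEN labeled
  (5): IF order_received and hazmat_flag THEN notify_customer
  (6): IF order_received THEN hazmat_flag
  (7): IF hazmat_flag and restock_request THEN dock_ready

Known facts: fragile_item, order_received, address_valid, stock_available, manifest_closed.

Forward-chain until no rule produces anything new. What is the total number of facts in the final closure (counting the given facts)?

Round 1 fires (3), (6), giving restock_request, hazmat_flag.
Round 2 fires (5), (7), giving notify_customer, dock_ready.
Round 3 fires (2), giving packed.
Round 4 fires (1), giving split_shipment.
Round 5 fires (4), giving labeled.
Closure: {address_valid, dock_ready, fragile_item, hazmat_flag, labeled, manifest_closed, notify_customer, order_received, packed, restock_request, split_shipment, stock_available} — 12 facts.

12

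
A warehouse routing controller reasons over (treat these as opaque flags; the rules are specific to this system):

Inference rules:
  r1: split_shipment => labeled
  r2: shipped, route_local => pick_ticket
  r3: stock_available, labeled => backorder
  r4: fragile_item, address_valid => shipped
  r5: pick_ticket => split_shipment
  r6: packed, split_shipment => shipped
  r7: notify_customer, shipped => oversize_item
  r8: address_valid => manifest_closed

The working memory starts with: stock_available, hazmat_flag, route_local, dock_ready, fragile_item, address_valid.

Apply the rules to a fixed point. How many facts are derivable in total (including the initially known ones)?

12

Round 1 fires r4, r8, giving shipped, manifest_closed.
Round 2 fires r2, giving pick_ticket.
Round 3 fires r5, giving split_shipment.
Round 4 fires r1, giving labeled.
Round 5 fires r3, giving backorder.
Closure: {address_valid, backorder, dock_ready, fragile_item, hazmat_flag, labeled, manifest_closed, pick_ticket, route_local, shipped, split_shipment, stock_available} — 12 facts.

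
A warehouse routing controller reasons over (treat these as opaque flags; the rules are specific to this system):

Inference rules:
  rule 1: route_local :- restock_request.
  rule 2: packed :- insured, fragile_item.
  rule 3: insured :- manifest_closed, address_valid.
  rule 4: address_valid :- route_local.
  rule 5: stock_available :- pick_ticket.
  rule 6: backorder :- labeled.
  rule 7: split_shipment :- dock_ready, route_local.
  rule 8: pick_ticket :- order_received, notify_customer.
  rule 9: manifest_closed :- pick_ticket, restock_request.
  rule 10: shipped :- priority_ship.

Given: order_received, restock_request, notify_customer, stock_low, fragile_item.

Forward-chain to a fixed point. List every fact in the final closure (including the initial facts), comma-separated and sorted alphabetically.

[1] rule 1 [route_local :- restock_request.]; rule 8 [pick_ticket :- order_received, notify_customer.]. ⇒ new: route_local, pick_ticket.
[2] rule 4 [address_valid :- route_local.]; rule 5 [stock_available :- pick_ticket.]; rule 9 [manifest_closed :- pick_ticket, restock_request.]. ⇒ new: address_valid, stock_available, manifest_closed.
[3] rule 3 [insured :- manifest_closed, address_valid.]. ⇒ new: insured.
[4] rule 2 [packed :- insured, fragile_item.]. ⇒ new: packed.

address_valid, fragile_item, insured, manifest_closed, notify_customer, order_received, packed, pick_ticket, restock_request, route_local, stock_available, stock_low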